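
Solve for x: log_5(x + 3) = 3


Convert to exponential form: x + 3 = 5^3 = 125
x = 125 - 3 = 122
Check: log_5(122 + 3) = log_5(125) = log_5(125) = 3 ✓

x = 122


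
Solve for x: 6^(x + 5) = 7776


Express both sides with the same base.
7776 = 6^5
Since the bases match, equate exponents: x + 5 = 5
So x = 5 - (5) = 0

x = 0


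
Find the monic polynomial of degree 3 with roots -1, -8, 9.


A monic polynomial with roots -1, -8, 9 is:
p(x) = (x + 1)(x + 8)(x - 9)
After multiplying by (x + 1): x + 1
After multiplying by (x + 8): x^2 + 9x + 8
After multiplying by (x - 9): x^3 - 73x - 72

x^3 - 73x - 72


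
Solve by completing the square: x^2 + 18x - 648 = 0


Start: x^2 + 18x - 648 = 0
Move constant: x^2 + 18x = 648
Half of 18 is 9, squared is 81
Add 81 to both sides: x^2 + 18x + 81 = 729
(x + 9)^2 = 729
x + 9 = ±27
x = -9 + 27 = 18 or x = -9 - 27 = -36

x = -36, x = 18


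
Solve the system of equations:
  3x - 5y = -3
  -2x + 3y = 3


Using Cramer's rule:
Determinant D = (3)(3) - (-2)(-5) = 9 - 10 = -1
Dx = (-3)(3) - (3)(-5) = -9 + 15 = 6
Dy = (3)(3) - (-2)(-3) = 9 - 6 = 3
x = Dx/D = 6/-1 = -6
y = Dy/D = 3/-1 = -3

x = -6, y = -3


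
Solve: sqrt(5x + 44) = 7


Square both sides: 5x + 44 = 7^2 = 49
5x = 49 - 44 = 5
x = 1
Check: sqrt(5*1 + 44) = sqrt(49) = 7 ✓

x = 1


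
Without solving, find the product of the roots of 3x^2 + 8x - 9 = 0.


By Vieta's formulas for ax^2 + bx + c = 0:
  Sum of roots = -b/a
  Product of roots = c/a

Here a = 3, b = 8, c = -9
Sum = -(8)/3 = -8/3
Product = -9/3 = -3

Product = -3


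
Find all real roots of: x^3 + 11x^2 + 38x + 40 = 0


Let p(x) = x^3 + 11x^2 + 38x + 40. By the rational root theorem (leading coefficient 1), any rational root is an integer divisor of 40: try ±1, ±2, ... in turn.
Test x = 1: value = 90 ≠ 0.
Test x = -1: value = 12 ≠ 0.
Test x = 2: value = 168 ≠ 0.
Test x = -2: value = 0 ✓, so (x + 2) is a factor.
Synthetic division by (x + 2): bring down 1; 1(-2) + 11 = 9; 9(-2) + 38 = 20; 20(-2) + 40 = 0 → quotient x^2 + 9x + 20, remainder 0.
Solve the quadratic x^2 + 9x + 20 = 0: discriminant = 9^2 - 4(1)(20) = 81 - 80 = 1.
sqrt(1) = 1, so x = (-9 ± 1)/2: x = -4 or x = -5.

x = -5, x = -4, x = -2


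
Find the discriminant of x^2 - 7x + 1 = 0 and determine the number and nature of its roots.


For ax^2 + bx + c = 0, discriminant D = b^2 - 4ac
Here a = 1, b = -7, c = 1
D = (-7)^2 - 4(1)(1) = 49 - 4 = 45

D = 45 > 0 but not a perfect square
The equation has 2 distinct real irrational roots.

Discriminant = 45, 2 distinct real irrational roots


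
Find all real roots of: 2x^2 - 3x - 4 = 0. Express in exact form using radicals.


Using the quadratic formula: x = (-b ± sqrt(b^2 - 4ac)) / (2a)
Here a = 2, b = -3, c = -4
Discriminant = b^2 - 4ac = (-3)^2 - 4(2)(-4) = 9 + 32 = 41
Since discriminant = 41 > 0, there are two real roots.
x = (3 ± sqrt(41)) / 4
Numerically: x ≈ 2.3508 or x ≈ -0.8508

x = (3 + sqrt(41)) / 4 or x = (3 - sqrt(41)) / 4


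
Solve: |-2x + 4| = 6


An absolute value equation |expr| = 6 gives two cases:
Case 1: -2x + 4 = 6
  -2x = 2, so x = -1
Case 2: -2x + 4 = -6
  -2x = -10, so x = 5

x = -1, x = 5


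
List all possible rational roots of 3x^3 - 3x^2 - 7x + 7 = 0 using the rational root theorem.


Rational root theorem: possible roots are ±p/q where:
  p divides the constant term (7): p ∈ {1, 7}
  q divides the leading coefficient (3): q ∈ {1, 3}

All possible rational roots: -7, -7/3, -1, -1/3, 1/3, 1, 7/3, 7

-7, -7/3, -1, -1/3, 1/3, 1, 7/3, 7


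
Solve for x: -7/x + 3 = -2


Subtract 3 from both sides: -7/x = -5
Multiply both sides by x: -7 = -5 * x
Divide by -5: x = 7/5

x = 7/5


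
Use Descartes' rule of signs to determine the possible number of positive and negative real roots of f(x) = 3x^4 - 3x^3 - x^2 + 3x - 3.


Descartes' rule of signs:

For positive roots, count sign changes in f(x) = 3x^4 - 3x^3 - x^2 + 3x - 3:
Signs of coefficients: +, -, -, +, -
Number of sign changes: 3
Possible positive real roots: 3, 1

For negative roots, examine f(-x) = 3x^4 + 3x^3 - x^2 - 3x - 3:
Signs of coefficients: +, +, -, -, -
Number of sign changes: 1
Possible negative real roots: 1

Positive roots: 3 or 1; Negative roots: 1


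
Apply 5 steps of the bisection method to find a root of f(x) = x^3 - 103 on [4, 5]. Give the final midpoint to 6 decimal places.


f(x) = x^3 - 103
f(4) = -39 < 0
f(5) = 22 > 0

Step 1: midpoint = (4.000000 + 5.000000)/2 = 4.500000
  f(4.500000) = -11.875000
  f(mid) < 0, so root is in [4.500000, 5.000000]

Step 2: midpoint = (4.500000 + 5.000000)/2 = 4.750000
  f(4.750000) = 4.171875
  f(mid) > 0, so root is in [4.500000, 4.750000]

Step 3: midpoint = (4.500000 + 4.750000)/2 = 4.625000
  f(4.625000) = -4.068359
  f(mid) < 0, so root is in [4.625000, 4.750000]

Step 4: midpoint = (4.625000 + 4.750000)/2 = 4.687500
  f(4.687500) = -0.003174
  f(mid) < 0, so root is in [4.687500, 4.750000]

Step 5: midpoint = (4.687500 + 4.750000)/2 = 4.718750
  f(4.718750) = 2.070526
  f(mid) > 0, so root is in [4.687500, 4.718750]

midpoint = 4.718750


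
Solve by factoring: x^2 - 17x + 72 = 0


We need two numbers that multiply to 72 and add to -17.
Those numbers are -9 and -8 (since (-9) * (-8) = 72 and (-9) + (-8) = -17).
So x^2 - 17x + 72 = (x - 9)(x - 8) = 0
Setting each factor to zero: x = 9 or x = 8

x = 8, x = 9


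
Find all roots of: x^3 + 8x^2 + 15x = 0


The constant term is 0, so x = 0 is a root. Factor out x:
  x^2 + 8x + 15 = 0
Solve the quadratic x^2 + 8x + 15 = 0: discriminant = 8^2 - 4(1)(15) = 64 - 60 = 4.
sqrt(4) = 2, so x = (-8 ± 2)/2: x = -3 or x = -5.
Collecting all roots found:

x = -5, x = -3, x = 0


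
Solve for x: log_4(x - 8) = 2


Convert to exponential form: x - 8 = 4^2 = 16
x = 16 + 8 = 24
Check: log_4(24 - 8) = log_4(16) = log_4(16) = 2 ✓

x = 24


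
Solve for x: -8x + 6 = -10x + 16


Starting with: -8x + 6 = -10x + 16
Move all x terms to left: (-8 + 10)x = 16 - 6
Simplify: 2x = 10
Divide both sides by 2: x = 5

x = 5


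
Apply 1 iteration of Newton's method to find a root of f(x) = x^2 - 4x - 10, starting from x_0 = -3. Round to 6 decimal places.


Newton's method: x_(n+1) = x_n - f(x_n)/f'(x_n)
f(x) = x^2 - 4x - 10
f'(x) = 2x - 4

Iteration 1:
  f(-3.000000) = 11.000000
  f'(-3.000000) = -10.000000
  x_1 = -3.000000 - (11.000000)/(-10.000000) = -1.900000

x_1 = -1.900000


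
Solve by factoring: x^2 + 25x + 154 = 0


We need two numbers that multiply to 154 and add to 25.
Those numbers are 11 and 14 (since 11 * 14 = 154 and 11 + 14 = 25).
So x^2 + 25x + 154 = (x + 11)(x + 14) = 0
Setting each factor to zero: x = -11 or x = -14

x = -14, x = -11


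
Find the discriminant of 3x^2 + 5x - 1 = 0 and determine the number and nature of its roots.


For ax^2 + bx + c = 0, discriminant D = b^2 - 4ac
Here a = 3, b = 5, c = -1
D = (5)^2 - 4(3)(-1) = 25 + 12 = 37

D = 37 > 0 but not a perfect square
The equation has 2 distinct real irrational roots.

Discriminant = 37, 2 distinct real irrational roots


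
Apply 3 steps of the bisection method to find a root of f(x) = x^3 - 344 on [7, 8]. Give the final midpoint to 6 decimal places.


f(x) = x^3 - 344
f(7) = -1 < 0
f(8) = 168 > 0

Step 1: midpoint = (7.000000 + 8.000000)/2 = 7.500000
  f(7.500000) = 77.875000
  f(mid) > 0, so root is in [7.000000, 7.500000]

Step 2: midpoint = (7.000000 + 7.500000)/2 = 7.250000
  f(7.250000) = 37.078125
  f(mid) > 0, so root is in [7.000000, 7.250000]

Step 3: midpoint = (7.000000 + 7.250000)/2 = 7.125000
  f(7.125000) = 17.705078
  f(mid) > 0, so root is in [7.000000, 7.125000]

midpoint = 7.125000


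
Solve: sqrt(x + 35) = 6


Square both sides: x + 35 = 6^2 = 36
x = 36 - 35 = 1
x = 1
Check: sqrt(1*1 + 35) = sqrt(36) = 6 ✓

x = 1


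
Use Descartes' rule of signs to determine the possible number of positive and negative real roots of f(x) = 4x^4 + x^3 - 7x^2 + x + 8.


Descartes' rule of signs:

For positive roots, count sign changes in f(x) = 4x^4 + x^3 - 7x^2 + x + 8:
Signs of coefficients: +, +, -, +, +
Number of sign changes: 2
Possible positive real roots: 2, 0

For negative roots, examine f(-x) = 4x^4 - x^3 - 7x^2 - x + 8:
Signs of coefficients: +, -, -, -, +
Number of sign changes: 2
Possible negative real roots: 2, 0

Positive roots: 2 or 0; Negative roots: 2 or 0


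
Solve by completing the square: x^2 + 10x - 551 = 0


Start: x^2 + 10x - 551 = 0
Move constant: x^2 + 10x = 551
Half of 10 is 5, squared is 25
Add 25 to both sides: x^2 + 10x + 25 = 576
(x + 5)^2 = 576
x + 5 = ±24
x = -5 + 24 = 19 or x = -5 - 24 = -29

x = -29, x = 19


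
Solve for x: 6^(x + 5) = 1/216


Express both sides with the same base.
1/216 = 6^(-3)
Since the bases match, equate exponents: x + 5 = -3
So x = -3 - (5) = -8

x = -8


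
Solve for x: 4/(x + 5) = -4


Multiply both sides by (x + 5): 4 = -4(x + 5)
Distribute: 4 = -4x - 20
-4x = 4 + 20 = 24
x = -6

x = -6


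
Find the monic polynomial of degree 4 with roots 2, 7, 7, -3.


A monic polynomial with roots 2, 7, 7, -3 is:
p(x) = (x - 2)(x - 7)(x - 7)(x + 3)
After multiplying by (x - 2): x - 2
After multiplying by (x - 7): x^2 - 9x + 14
After multiplying by (x - 7): x^3 - 16x^2 + 77x - 98
After multiplying by (x + 3): x^4 - 13x^3 + 29x^2 + 133x - 294

x^4 - 13x^3 + 29x^2 + 133x - 294


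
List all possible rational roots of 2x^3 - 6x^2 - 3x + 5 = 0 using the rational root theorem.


Rational root theorem: possible roots are ±p/q where:
  p divides the constant term (5): p ∈ {1, 5}
  q divides the leading coefficient (2): q ∈ {1, 2}

All possible rational roots: -5, -5/2, -1, -1/2, 1/2, 1, 5/2, 5

-5, -5/2, -1, -1/2, 1/2, 1, 5/2, 5


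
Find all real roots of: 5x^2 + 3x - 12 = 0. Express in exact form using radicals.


Using the quadratic formula: x = (-b ± sqrt(b^2 - 4ac)) / (2a)
Here a = 5, b = 3, c = -12
Discriminant = b^2 - 4ac = 3^2 - 4(5)(-12) = 9 + 240 = 249
Since discriminant = 249 > 0, there are two real roots.
x = (-3 ± sqrt(249)) / 10
Numerically: x ≈ 1.2780 or x ≈ -1.8780

x = (-3 + sqrt(249)) / 10 or x = (-3 - sqrt(249)) / 10


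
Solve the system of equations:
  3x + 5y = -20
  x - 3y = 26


Using Cramer's rule:
Determinant D = (3)(-3) - (1)(5) = -9 - 5 = -14
Dx = (-20)(-3) - (26)(5) = 60 - 130 = -70
Dy = (3)(26) - (1)(-20) = 78 + 20 = 98
x = Dx/D = -70/-14 = 5
y = Dy/D = 98/-14 = -7

x = 5, y = -7


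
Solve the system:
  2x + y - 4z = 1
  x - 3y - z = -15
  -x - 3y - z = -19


Using Cramer's rule. Expand each determinant along the first row.
D  = 2*[(-3)*(-1) - (-1)*(-3)] - 1*[1*(-1) - (-1)*(-1)] + (-4)*[1*(-3) - (-3)*(-1)]
  = 2*(0) - 1*(-2) + (-4)*(-6) = 26
Dx = 1*[(-3)*(-1) - (-1)*(-3)] - 1*[(-15)*(-1) - (-1)*(-19)] + (-4)*[(-15)*(-3) - (-3)*(-19)]
  = 1*(0) - 1*(-4) + (-4)*(-12) = 52
Dy = 2*[(-15)*(-1) - (-1)*(-19)] - 1*[1*(-1) - (-1)*(-1)] + (-4)*[1*(-19) - (-15)*(-1)]
  = 2*(-4) - 1*(-2) + (-4)*(-34) = 130
Dz = 2*[(-3)*(-19) - (-15)*(-3)] - 1*[1*(-19) - (-15)*(-1)] + 1*[1*(-3) - (-3)*(-1)]
  = 2*(12) - 1*(-34) + 1*(-6) = 52
x = Dx/D = 52/26 = 2, y = Dy/D = 130/26 = 5, z = Dz/D = 52/26 = 2
Check eq1: (2)(2) + (1)(5) + (-4)(2) = 1 = 1 ✓
Check eq2: (1)(2) + (-3)(5) + (-1)(2) = -15 = -15 ✓
Check eq3: (-1)(2) + (-3)(5) + (-1)(2) = -19 = -19 ✓

x = 2, y = 5, z = 2


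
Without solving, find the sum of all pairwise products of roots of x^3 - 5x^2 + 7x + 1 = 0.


By Vieta's formulas for x^3 + bx^2 + cx + d = 0:
  r1 + r2 + r3 = -b/a = 5
  r1*r2 + r1*r3 + r2*r3 = c/a = 7
  r1*r2*r3 = -d/a = -1


Sum of pairwise products = 7


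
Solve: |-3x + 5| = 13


An absolute value equation |expr| = 13 gives two cases:
Case 1: -3x + 5 = 13
  -3x = 8, so x = -8/3
Case 2: -3x + 5 = -13
  -3x = -18, so x = 6

x = -8/3, x = 6


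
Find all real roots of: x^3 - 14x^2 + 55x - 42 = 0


Let p(x) = x^3 - 14x^2 + 55x - 42. By the rational root theorem (leading coefficient 1), any rational root is an integer divisor of 42: try ±1, ±2, ... in turn.
Test x = 1: value = 0 ✓, so (x - 1) is a factor.
Synthetic division by (x - 1): bring down 1; 1(1) - 14 = -13; (-13)(1) + 55 = 42; 42(1) - 42 = 0 → quotient x^2 - 13x + 42, remainder 0.
Solve the quadratic x^2 - 13x + 42 = 0: discriminant = (-13)^2 - 4(1)(42) = 169 - 168 = 1.
sqrt(1) = 1, so x = (13 ± 1)/2: x = 7 or x = 6.

x = 1, x = 6, x = 7


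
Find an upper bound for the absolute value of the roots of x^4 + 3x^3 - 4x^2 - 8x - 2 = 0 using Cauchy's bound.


Cauchy's bound: all roots r satisfy |r| <= 1 + max(|a_i/a_n|) for i = 0,...,n-1
where a_n is the leading coefficient.

Coefficients: [1, 3, -4, -8, -2]
Leading coefficient a_n = 1
Ratios |a_i/a_n|: 3, 4, 8, 2
Maximum ratio: 8
Cauchy's bound: |r| <= 1 + 8 = 9

Upper bound = 9


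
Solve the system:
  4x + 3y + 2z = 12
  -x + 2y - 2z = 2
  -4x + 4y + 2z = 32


Using Cramer's rule. Expand each determinant along the first row.
D  = 4*[2*2 - (-2)*4] - 3*[(-1)*2 - (-2)*(-4)] + 2*[(-1)*4 - 2*(-4)]
  = 4*(12) - 3*(-10) + 2*(4) = 86
Dx = 12*[2*2 - (-2)*4] - 3*[2*2 - (-2)*32] + 2*[2*4 - 2*32]
  = 12*(12) - 3*(68) + 2*(-56) = -172
Dy = 4*[2*2 - (-2)*32] - 12*[(-1)*2 - (-2)*(-4)] + 2*[(-1)*32 - 2*(-4)]
  = 4*(68) - 12*(-10) + 2*(-24) = 344
Dz = 4*[2*32 - 2*4] - 3*[(-1)*32 - 2*(-4)] + 12*[(-1)*4 - 2*(-4)]
  = 4*(56) - 3*(-24) + 12*(4) = 344
x = Dx/D = -172/86 = -2, y = Dy/D = 344/86 = 4, z = Dz/D = 344/86 = 4
Check eq1: (4)(-2) + (3)(4) + (2)(4) = 12 = 12 ✓
Check eq2: (-1)(-2) + (2)(4) + (-2)(4) = 2 = 2 ✓
Check eq3: (-4)(-2) + (4)(4) + (2)(4) = 32 = 32 ✓

x = -2, y = 4, z = 4


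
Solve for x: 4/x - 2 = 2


Subtract -2 from both sides: 4/x = 4
Multiply both sides by x: 4 = 4 * x
Divide by 4: x = 1

x = 1


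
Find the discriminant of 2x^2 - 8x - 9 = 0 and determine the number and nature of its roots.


For ax^2 + bx + c = 0, discriminant D = b^2 - 4ac
Here a = 2, b = -8, c = -9
D = (-8)^2 - 4(2)(-9) = 64 + 72 = 136

D = 136 > 0 but not a perfect square
The equation has 2 distinct real irrational roots.

Discriminant = 136, 2 distinct real irrational roots


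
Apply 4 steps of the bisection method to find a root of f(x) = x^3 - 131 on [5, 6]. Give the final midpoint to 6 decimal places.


f(x) = x^3 - 131
f(5) = -6 < 0
f(6) = 85 > 0

Step 1: midpoint = (5.000000 + 6.000000)/2 = 5.500000
  f(5.500000) = 35.375000
  f(mid) > 0, so root is in [5.000000, 5.500000]

Step 2: midpoint = (5.000000 + 5.500000)/2 = 5.250000
  f(5.250000) = 13.703125
  f(mid) > 0, so root is in [5.000000, 5.250000]

Step 3: midpoint = (5.000000 + 5.250000)/2 = 5.125000
  f(5.125000) = 3.611328
  f(mid) > 0, so root is in [5.000000, 5.125000]

Step 4: midpoint = (5.000000 + 5.125000)/2 = 5.062500
  f(5.062500) = -1.253662
  f(mid) < 0, so root is in [5.062500, 5.125000]

midpoint = 5.062500


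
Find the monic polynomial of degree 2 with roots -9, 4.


A monic polynomial with roots -9, 4 is:
p(x) = (x + 9)(x - 4)
After multiplying by (x + 9): x + 9
After multiplying by (x - 4): x^2 + 5x - 36

x^2 + 5x - 36


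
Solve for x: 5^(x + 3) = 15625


Express both sides with the same base.
15625 = 5^6
Since the bases match, equate exponents: x + 3 = 6
So x = 6 - (3) = 3

x = 3


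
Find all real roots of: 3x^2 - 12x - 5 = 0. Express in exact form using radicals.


Using the quadratic formula: x = (-b ± sqrt(b^2 - 4ac)) / (2a)
Here a = 3, b = -12, c = -5
Discriminant = b^2 - 4ac = (-12)^2 - 4(3)(-5) = 144 + 60 = 204
Since discriminant = 204 > 0, there are two real roots.
x = (12 ± 2*sqrt(51)) / 6
Simplifying: x = (6 ± sqrt(51)) / 3
Numerically: x ≈ 4.3805 or x ≈ -0.3805

x = (6 + sqrt(51)) / 3 or x = (6 - sqrt(51)) / 3


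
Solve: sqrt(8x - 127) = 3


Square both sides: 8x - 127 = 3^2 = 9
8x = 9 + 127 = 136
x = 17
Check: sqrt(8*17 - 127) = sqrt(9) = 3 ✓

x = 17


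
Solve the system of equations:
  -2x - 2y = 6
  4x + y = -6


Using Cramer's rule:
Determinant D = (-2)(1) - (4)(-2) = -2 + 8 = 6
Dx = (6)(1) - (-6)(-2) = 6 - 12 = -6
Dy = (-2)(-6) - (4)(6) = 12 - 24 = -12
x = Dx/D = -6/6 = -1
y = Dy/D = -12/6 = -2

x = -1, y = -2


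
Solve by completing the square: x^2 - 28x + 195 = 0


Start: x^2 - 28x + 195 = 0
Move constant: x^2 - 28x = -195
Half of -28 is -14, squared is 196
Add 196 to both sides: x^2 - 28x + 196 = 1
(x - 14)^2 = 1
x - 14 = ±1
x = 14 + 1 = 15 or x = 14 - 1 = 13

x = 13, x = 15


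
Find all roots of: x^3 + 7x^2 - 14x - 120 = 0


Let p(x) = x^3 + 7x^2 - 14x - 120. By the rational root theorem (leading coefficient 1), any rational root is an integer divisor of 120: try ±1, ±2, ... in turn.
Test x = 1: value = -126 ≠ 0.
Test x = -1: value = -100 ≠ 0.
Test x = 2: value = -112 ≠ 0.
Test x = -2: value = -72 ≠ 0.
Test x = 3: value = -72 ≠ 0.
Test x = -3: value = -42 ≠ 0.
Test x = 4: value = 0 ✓, so (x - 4) is a factor.
Synthetic division by (x - 4): bring down 1; 1(4) + 7 = 11; 11(4) - 14 = 30; 30(4) - 120 = 0 → quotient x^2 + 11x + 30, remainder 0.
Solve the quadratic x^2 + 11x + 30 = 0: discriminant = 11^2 - 4(1)(30) = 121 - 120 = 1.
sqrt(1) = 1, so x = (-11 ± 1)/2: x = -5 or x = -6.
Collecting all roots found:

x = -6, x = -5, x = 4


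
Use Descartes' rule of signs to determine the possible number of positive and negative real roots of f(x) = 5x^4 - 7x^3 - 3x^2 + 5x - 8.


Descartes' rule of signs:

For positive roots, count sign changes in f(x) = 5x^4 - 7x^3 - 3x^2 + 5x - 8:
Signs of coefficients: +, -, -, +, -
Number of sign changes: 3
Possible positive real roots: 3, 1

For negative roots, examine f(-x) = 5x^4 + 7x^3 - 3x^2 - 5x - 8:
Signs of coefficients: +, +, -, -, -
Number of sign changes: 1
Possible negative real roots: 1

Positive roots: 3 or 1; Negative roots: 1


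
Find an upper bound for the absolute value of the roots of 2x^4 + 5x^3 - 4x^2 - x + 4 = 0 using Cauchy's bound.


Cauchy's bound: all roots r satisfy |r| <= 1 + max(|a_i/a_n|) for i = 0,...,n-1
where a_n is the leading coefficient.

Coefficients: [2, 5, -4, -1, 4]
Leading coefficient a_n = 2
Ratios |a_i/a_n|: 5/2, 2, 1/2, 2
Maximum ratio: 5/2
Cauchy's bound: |r| <= 1 + 5/2 = 7/2

Upper bound = 7/2


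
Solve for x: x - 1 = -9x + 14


Starting with: x - 1 = -9x + 14
Move all x terms to left: (1 + 9)x = 14 + 1
Simplify: 10x = 15
Divide both sides by 10: x = 3/2

x = 3/2


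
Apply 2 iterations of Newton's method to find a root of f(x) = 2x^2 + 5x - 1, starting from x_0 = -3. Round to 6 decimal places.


Newton's method: x_(n+1) = x_n - f(x_n)/f'(x_n)
f(x) = 2x^2 + 5x - 1
f'(x) = 4x + 5

Iteration 1:
  f(-3.000000) = 2.000000
  f'(-3.000000) = -7.000000
  x_1 = -3.000000 - (2.000000)/(-7.000000) = -2.714286

Iteration 2:
  f(-2.714286) = 0.163265
  f'(-2.714286) = -5.857143
  x_2 = -2.714286 - (0.163265)/(-5.857143) = -2.686411

x_2 = -2.686411


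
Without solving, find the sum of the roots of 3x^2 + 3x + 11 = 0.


By Vieta's formulas for ax^2 + bx + c = 0:
  Sum of roots = -b/a
  Product of roots = c/a

Here a = 3, b = 3, c = 11
Sum = -(3)/3 = -1
Product = 11/3 = 11/3

Sum = -1


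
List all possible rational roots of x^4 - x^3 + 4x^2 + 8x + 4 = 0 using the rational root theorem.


Rational root theorem: possible roots are ±p/q where:
  p divides the constant term (4): p ∈ {1, 2, 4}
  q divides the leading coefficient (1): q ∈ {1}

All possible rational roots: -4, -2, -1, 1, 2, 4

-4, -2, -1, 1, 2, 4


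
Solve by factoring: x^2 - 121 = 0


We need two numbers that multiply to -121 and add to 0.
Those numbers are 11 and -11 (since 11 * (-11) = -121 and 11 + (-11) = 0).
So x^2 - 121 = (x + 11)(x - 11) = 0
Setting each factor to zero: x = -11 or x = 11

x = -11, x = 11


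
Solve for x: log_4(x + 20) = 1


Convert to exponential form: x + 20 = 4^1 = 4
x = 4 - 20 = -16
Check: log_4(-16 + 20) = log_4(4) = log_4(4) = 1 ✓

x = -16


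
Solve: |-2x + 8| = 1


An absolute value equation |expr| = 1 gives two cases:
Case 1: -2x + 8 = 1
  -2x = -7, so x = 7/2
Case 2: -2x + 8 = -1
  -2x = -9, so x = 9/2

x = 7/2, x = 9/2


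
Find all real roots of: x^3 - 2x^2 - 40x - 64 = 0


Let p(x) = x^3 - 2x^2 - 40x - 64. By the rational root theorem (leading coefficient 1), any rational root is an integer divisor of 64: try ±1, ±2, ... in turn.
Test x = 1: value = -105 ≠ 0.
Test x = -1: value = -27 ≠ 0.
Test x = 2: value = -144 ≠ 0.
Test x = -2: value = 0 ✓, so (x + 2) is a factor.
Synthetic division by (x + 2): bring down 1; 1(-2) - 2 = -4; (-4)(-2) - 40 = -32; (-32)(-2) - 64 = 0 → quotient x^2 - 4x - 32, remainder 0.
Solve the quadratic x^2 - 4x - 32 = 0: discriminant = (-4)^2 - 4(1)(-32) = 16 + 128 = 144.
sqrt(144) = 12, so x = (4 ± 12)/2: x = 8 or x = -4.

x = -4, x = -2, x = 8


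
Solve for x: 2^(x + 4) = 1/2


Express both sides with the same base.
1/2 = 2^(-1)
Since the bases match, equate exponents: x + 4 = -1
So x = -1 - (4) = -5

x = -5


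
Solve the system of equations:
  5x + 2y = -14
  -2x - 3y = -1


Using Cramer's rule:
Determinant D = (5)(-3) - (-2)(2) = -15 + 4 = -11
Dx = (-14)(-3) - (-1)(2) = 42 + 2 = 44
Dy = (5)(-1) - (-2)(-14) = -5 - 28 = -33
x = Dx/D = 44/-11 = -4
y = Dy/D = -33/-11 = 3

x = -4, y = 3


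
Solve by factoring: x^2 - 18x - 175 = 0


We need two numbers that multiply to -175 and add to -18.
Those numbers are -25 and 7 (since (-25) * 7 = -175 and (-25) + 7 = -18).
So x^2 - 18x - 175 = (x - 25)(x + 7) = 0
Setting each factor to zero: x = 25 or x = -7

x = -7, x = 25


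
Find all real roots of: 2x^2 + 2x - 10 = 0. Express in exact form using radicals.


Using the quadratic formula: x = (-b ± sqrt(b^2 - 4ac)) / (2a)
Here a = 2, b = 2, c = -10
Discriminant = b^2 - 4ac = 2^2 - 4(2)(-10) = 4 + 80 = 84
Since discriminant = 84 > 0, there are two real roots.
x = (-2 ± 2*sqrt(21)) / 4
Simplifying: x = (-1 ± sqrt(21)) / 2
Numerically: x ≈ 1.7913 or x ≈ -2.7913

x = (-1 + sqrt(21)) / 2 or x = (-1 - sqrt(21)) / 2


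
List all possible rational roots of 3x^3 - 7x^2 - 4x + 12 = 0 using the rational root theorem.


Rational root theorem: possible roots are ±p/q where:
  p divides the constant term (12): p ∈ {1, 2, 3, 4, 6, 12}
  q divides the leading coefficient (3): q ∈ {1, 3}

All possible rational roots: -12, -6, -4, -3, -2, -4/3, -1, -2/3, -1/3, 1/3, 2/3, 1, 4/3, 2, 3, 4, 6, 12

-12, -6, -4, -3, -2, -4/3, -1, -2/3, -1/3, 1/3, 2/3, 1, 4/3, 2, 3, 4, 6, 12


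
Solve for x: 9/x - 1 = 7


Subtract -1 from both sides: 9/x = 8
Multiply both sides by x: 9 = 8 * x
Divide by 8: x = 9/8

x = 9/8


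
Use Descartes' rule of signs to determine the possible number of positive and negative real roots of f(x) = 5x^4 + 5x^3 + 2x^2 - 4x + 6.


Descartes' rule of signs:

For positive roots, count sign changes in f(x) = 5x^4 + 5x^3 + 2x^2 - 4x + 6:
Signs of coefficients: +, +, +, -, +
Number of sign changes: 2
Possible positive real roots: 2, 0

For negative roots, examine f(-x) = 5x^4 - 5x^3 + 2x^2 + 4x + 6:
Signs of coefficients: +, -, +, +, +
Number of sign changes: 2
Possible negative real roots: 2, 0

Positive roots: 2 or 0; Negative roots: 2 or 0


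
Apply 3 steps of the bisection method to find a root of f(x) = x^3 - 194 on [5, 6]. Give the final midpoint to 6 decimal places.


f(x) = x^3 - 194
f(5) = -69 < 0
f(6) = 22 > 0

Step 1: midpoint = (5.000000 + 6.000000)/2 = 5.500000
  f(5.500000) = -27.625000
  f(mid) < 0, so root is in [5.500000, 6.000000]

Step 2: midpoint = (5.500000 + 6.000000)/2 = 5.750000
  f(5.750000) = -3.890625
  f(mid) < 0, so root is in [5.750000, 6.000000]

Step 3: midpoint = (5.750000 + 6.000000)/2 = 5.875000
  f(5.875000) = 8.779297
  f(mid) > 0, so root is in [5.750000, 5.875000]

midpoint = 5.875000


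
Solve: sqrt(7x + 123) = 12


Square both sides: 7x + 123 = 12^2 = 144
7x = 144 - 123 = 21
x = 3
Check: sqrt(7*3 + 123) = sqrt(144) = 12 ✓

x = 3


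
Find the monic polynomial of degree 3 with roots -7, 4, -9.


A monic polynomial with roots -7, 4, -9 is:
p(x) = (x + 7)(x - 4)(x + 9)
After multiplying by (x + 7): x + 7
After multiplying by (x - 4): x^2 + 3x - 28
After multiplying by (x + 9): x^3 + 12x^2 - x - 252

x^3 + 12x^2 - x - 252


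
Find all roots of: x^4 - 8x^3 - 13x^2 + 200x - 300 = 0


Let p(x) = x^4 - 8x^3 - 13x^2 + 200x - 300. By the rational root theorem (leading coefficient 1), any rational root is an integer divisor of 300: try ±1, ±2, ... in turn.
Test x = 1: value = -120 ≠ 0.
Test x = -1: value = -504 ≠ 0.
Test x = 2: value = 0 ✓, so (x - 2) is a factor.
Synthetic division by (x - 2): bring down 1; 1(2) - 8 = -6; (-6)(2) - 13 = -25; (-25)(2) + 200 = 150; 150(2) - 300 = 0 → quotient x^3 - 6x^2 - 25x + 150, remainder 0.
Continue with the quotient x^3 - 6x^2 - 25x + 150 (candidates must divide 150; re-test x = 2 first in case it repeats).
Test x = 2: value = 84 ≠ 0.
Test x = -2: value = 168 ≠ 0.
Test x = 3: value = 48 ≠ 0.
Test x = -3: value = 144 ≠ 0.
Test x = 5: value = 0 ✓, so (x - 5) is a factor.
Synthetic division by (x - 5): bring down 1; 1(5) - 6 = -1; (-1)(5) - 25 = -30; (-30)(5) + 150 = 0 → quotient x^2 - x - 30, remainder 0.
Solve the quadratic x^2 - x - 30 = 0: discriminant = (-1)^2 - 4(1)(-30) = 1 + 120 = 121.
sqrt(121) = 11, so x = (1 ± 11)/2: x = 6 or x = -5.
Collecting all roots found:

x = -5, x = 2, x = 5, x = 6


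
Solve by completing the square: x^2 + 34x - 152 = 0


Start: x^2 + 34x - 152 = 0
Move constant: x^2 + 34x = 152
Half of 34 is 17, squared is 289
Add 289 to both sides: x^2 + 34x + 289 = 441
(x + 17)^2 = 441
x + 17 = ±21
x = -17 + 21 = 4 or x = -17 - 21 = -38

x = -38, x = 4


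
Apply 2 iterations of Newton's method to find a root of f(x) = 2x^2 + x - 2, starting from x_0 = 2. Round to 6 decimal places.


Newton's method: x_(n+1) = x_n - f(x_n)/f'(x_n)
f(x) = 2x^2 + x - 2
f'(x) = 4x + 1

Iteration 1:
  f(2.000000) = 8.000000
  f'(2.000000) = 9.000000
  x_1 = 2.000000 - (8.000000)/(9.000000) = 1.111111

Iteration 2:
  f(1.111111) = 1.580247
  f'(1.111111) = 5.444444
  x_2 = 1.111111 - (1.580247)/(5.444444) = 0.820862

x_2 = 0.820862


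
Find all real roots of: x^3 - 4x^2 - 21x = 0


The constant term is 0, so x = 0 is a root. Factor out x:
  x(x^2 - 4x - 21) = 0
Solve the quadratic x^2 - 4x - 21 = 0: discriminant = (-4)^2 - 4(1)(-21) = 16 + 84 = 100.
sqrt(100) = 10, so x = (4 ± 10)/2: x = 7 or x = -3.

x = -3, x = 0, x = 7


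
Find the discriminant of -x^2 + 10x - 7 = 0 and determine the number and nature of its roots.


For ax^2 + bx + c = 0, discriminant D = b^2 - 4ac
Here a = -1, b = 10, c = -7
D = (10)^2 - 4(-1)(-7) = 100 - 28 = 72

D = 72 > 0 but not a perfect square
The equation has 2 distinct real irrational roots.

Discriminant = 72, 2 distinct real irrational roots


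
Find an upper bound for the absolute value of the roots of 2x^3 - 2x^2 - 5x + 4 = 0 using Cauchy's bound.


Cauchy's bound: all roots r satisfy |r| <= 1 + max(|a_i/a_n|) for i = 0,...,n-1
where a_n is the leading coefficient.

Coefficients: [2, -2, -5, 4]
Leading coefficient a_n = 2
Ratios |a_i/a_n|: 1, 5/2, 2
Maximum ratio: 5/2
Cauchy's bound: |r| <= 1 + 5/2 = 7/2

Upper bound = 7/2


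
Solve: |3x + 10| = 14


An absolute value equation |expr| = 14 gives two cases:
Case 1: 3x + 10 = 14
  3x = 4, so x = 4/3
Case 2: 3x + 10 = -14
  3x = -24, so x = -8

x = -8, x = 4/3


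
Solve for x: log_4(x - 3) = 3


Convert to exponential form: x - 3 = 4^3 = 64
x = 64 + 3 = 67
Check: log_4(67 - 3) = log_4(64) = log_4(64) = 3 ✓

x = 67


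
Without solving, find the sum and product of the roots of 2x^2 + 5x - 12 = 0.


By Vieta's formulas for ax^2 + bx + c = 0:
  Sum of roots = -b/a
  Product of roots = c/a

Here a = 2, b = 5, c = -12
Sum = -(5)/2 = -5/2
Product = -12/2 = -6

Sum = -5/2, Product = -6


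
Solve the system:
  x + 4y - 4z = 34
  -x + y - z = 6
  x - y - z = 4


Using Cramer's rule. Expand each determinant along the first row.
D  = 1*[1*(-1) - (-1)*(-1)] - 4*[(-1)*(-1) - (-1)*1] + (-4)*[(-1)*(-1) - 1*1]
  = 1*(-2) - 4*(2) + (-4)*(0) = -10
Dx = 34*[1*(-1) - (-1)*(-1)] - 4*[6*(-1) - (-1)*4] + (-4)*[6*(-1) - 1*4]
  = 34*(-2) - 4*(-2) + (-4)*(-10) = -20
Dy = 1*[6*(-1) - (-1)*4] - 34*[(-1)*(-1) - (-1)*1] + (-4)*[(-1)*4 - 6*1]
  = 1*(-2) - 34*(2) + (-4)*(-10) = -30
Dz = 1*[1*4 - 6*(-1)] - 4*[(-1)*4 - 6*1] + 34*[(-1)*(-1) - 1*1]
  = 1*(10) - 4*(-10) + 34*(0) = 50
x = Dx/D = -20/-10 = 2, y = Dy/D = -30/-10 = 3, z = Dz/D = 50/-10 = -5
Check eq1: (1)(2) + (4)(3) + (-4)(-5) = 34 = 34 ✓
Check eq2: (-1)(2) + (1)(3) + (-1)(-5) = 6 = 6 ✓
Check eq3: (1)(2) + (-1)(3) + (-1)(-5) = 4 = 4 ✓

x = 2, y = 3, z = -5


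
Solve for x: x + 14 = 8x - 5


Starting with: x + 14 = 8x - 5
Move all x terms to left: (1 - 8)x = -5 - 14
Simplify: -7x = -19
Divide both sides by -7: x = 19/7

x = 19/7


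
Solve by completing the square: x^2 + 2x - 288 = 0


Start: x^2 + 2x - 288 = 0
Move constant: x^2 + 2x = 288
Half of 2 is 1, squared is 1
Add 1 to both sides: x^2 + 2x + 1 = 289
(x + 1)^2 = 289
x + 1 = ±17
x = -1 + 17 = 16 or x = -1 - 17 = -18

x = -18, x = 16


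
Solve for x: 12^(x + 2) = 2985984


Express both sides with the same base.
2985984 = 12^6
Since the bases match, equate exponents: x + 2 = 6
So x = 6 - (2) = 4

x = 4


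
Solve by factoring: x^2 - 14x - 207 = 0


We need two numbers that multiply to -207 and add to -14.
Those numbers are 9 and -23 (since 9 * (-23) = -207 and 9 + (-23) = -14).
So x^2 - 14x - 207 = (x + 9)(x - 23) = 0
Setting each factor to zero: x = -9 or x = 23

x = -9, x = 23


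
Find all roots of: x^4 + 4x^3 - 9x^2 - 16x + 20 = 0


Let p(x) = x^4 + 4x^3 - 9x^2 - 16x + 20. By the rational root theorem (leading coefficient 1), any rational root is an integer divisor of 20: try ±1, ±2, ... in turn.
Test x = 1: value = 0 ✓, so (x - 1) is a factor.
Synthetic division by (x - 1): bring down 1; 1(1) + 4 = 5; 5(1) - 9 = -4; (-4)(1) - 16 = -20; (-20)(1) + 20 = 0 → quotient x^3 + 5x^2 - 4x - 20, remainder 0.
Continue with the quotient x^3 + 5x^2 - 4x - 20 (candidates must divide 20; re-test x = 1 first in case it repeats).
Test x = 1: value = -18 ≠ 0.
Test x = -1: value = -12 ≠ 0.
Test x = 2: value = 0 ✓, so (x - 2) is a factor.
Synthetic division by (x - 2): bring down 1; 1(2) + 5 = 7; 7(2) - 4 = 10; 10(2) - 20 = 0 → quotient x^2 + 7x + 10, remainder 0.
Solve the quadratic x^2 + 7x + 10 = 0: discriminant = 7^2 - 4(1)(10) = 49 - 40 = 9.
sqrt(9) = 3, so x = (-7 ± 3)/2: x = -2 or x = -5.
Collecting all roots found:

x = -5, x = -2, x = 1, x = 2


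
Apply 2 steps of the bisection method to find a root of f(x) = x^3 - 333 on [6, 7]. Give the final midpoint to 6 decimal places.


f(x) = x^3 - 333
f(6) = -117 < 0
f(7) = 10 > 0

Step 1: midpoint = (6.000000 + 7.000000)/2 = 6.500000
  f(6.500000) = -58.375000
  f(mid) < 0, so root is in [6.500000, 7.000000]

Step 2: midpoint = (6.500000 + 7.000000)/2 = 6.750000
  f(6.750000) = -25.453125
  f(mid) < 0, so root is in [6.750000, 7.000000]

midpoint = 6.750000


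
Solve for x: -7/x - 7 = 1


Subtract -7 from both sides: -7/x = 8
Multiply both sides by x: -7 = 8 * x
Divide by 8: x = -7/8

x = -7/8


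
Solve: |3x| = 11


An absolute value equation |expr| = 11 gives two cases:
Case 1: 3x = 11
  3x = 11, so x = 11/3
Case 2: 3x = -11
  3x = -11, so x = -11/3

x = -11/3, x = 11/3


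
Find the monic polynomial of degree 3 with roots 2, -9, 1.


A monic polynomial with roots 2, -9, 1 is:
p(x) = (x - 2)(x + 9)(x - 1)
After multiplying by (x - 2): x - 2
After multiplying by (x + 9): x^2 + 7x - 18
After multiplying by (x - 1): x^3 + 6x^2 - 25x + 18

x^3 + 6x^2 - 25x + 18


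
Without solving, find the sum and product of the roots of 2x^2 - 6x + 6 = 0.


By Vieta's formulas for ax^2 + bx + c = 0:
  Sum of roots = -b/a
  Product of roots = c/a

Here a = 2, b = -6, c = 6
Sum = -(-6)/2 = 3
Product = 6/2 = 3

Sum = 3, Product = 3


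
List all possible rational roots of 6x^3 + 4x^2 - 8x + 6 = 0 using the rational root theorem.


Rational root theorem: possible roots are ±p/q where:
  p divides the constant term (6): p ∈ {1, 2, 3, 6}
  q divides the leading coefficient (6): q ∈ {1, 2, 3, 6}

All possible rational roots: -6, -3, -2, -3/2, -1, -2/3, -1/2, -1/3, -1/6, 1/6, 1/3, 1/2, 2/3, 1, 3/2, 2, 3, 6

-6, -3, -2, -3/2, -1, -2/3, -1/2, -1/3, -1/6, 1/6, 1/3, 1/2, 2/3, 1, 3/2, 2, 3, 6


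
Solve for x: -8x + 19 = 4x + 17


Starting with: -8x + 19 = 4x + 17
Move all x terms to left: (-8 - 4)x = 17 - 19
Simplify: -12x = -2
Divide both sides by -12: x = 1/6

x = 1/6


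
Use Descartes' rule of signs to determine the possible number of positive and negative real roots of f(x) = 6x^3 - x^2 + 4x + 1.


Descartes' rule of signs:

For positive roots, count sign changes in f(x) = 6x^3 - x^2 + 4x + 1:
Signs of coefficients: +, -, +, +
Number of sign changes: 2
Possible positive real roots: 2, 0

For negative roots, examine f(-x) = -6x^3 - x^2 - 4x + 1:
Signs of coefficients: -, -, -, +
Number of sign changes: 1
Possible negative real roots: 1

Positive roots: 2 or 0; Negative roots: 1


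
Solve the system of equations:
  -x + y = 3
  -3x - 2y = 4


Using Cramer's rule:
Determinant D = (-1)(-2) - (-3)(1) = 2 + 3 = 5
Dx = (3)(-2) - (4)(1) = -6 - 4 = -10
Dy = (-1)(4) - (-3)(3) = -4 + 9 = 5
x = Dx/D = -10/5 = -2
y = Dy/D = 5/5 = 1

x = -2, y = 1


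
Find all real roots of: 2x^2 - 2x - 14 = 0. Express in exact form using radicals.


Using the quadratic formula: x = (-b ± sqrt(b^2 - 4ac)) / (2a)
Here a = 2, b = -2, c = -14
Discriminant = b^2 - 4ac = (-2)^2 - 4(2)(-14) = 4 + 112 = 116
Since discriminant = 116 > 0, there are two real roots.
x = (2 ± 2*sqrt(29)) / 4
Simplifying: x = (1 ± sqrt(29)) / 2
Numerically: x ≈ 3.1926 or x ≈ -2.1926

x = (1 + sqrt(29)) / 2 or x = (1 - sqrt(29)) / 2


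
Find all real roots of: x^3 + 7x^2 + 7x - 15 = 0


Let p(x) = x^3 + 7x^2 + 7x - 15. By the rational root theorem (leading coefficient 1), any rational root is an integer divisor of 15: try ±1, ±2, ... in turn.
Test x = 1: value = 0 ✓, so (x - 1) is a factor.
Synthetic division by (x - 1): bring down 1; 1(1) + 7 = 8; 8(1) + 7 = 15; 15(1) - 15 = 0 → quotient x^2 + 8x + 15, remainder 0.
Solve the quadratic x^2 + 8x + 15 = 0: discriminant = 8^2 - 4(1)(15) = 64 - 60 = 4.
sqrt(4) = 2, so x = (-8 ± 2)/2: x = -3 or x = -5.

x = -5, x = -3, x = 1


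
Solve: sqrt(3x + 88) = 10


Square both sides: 3x + 88 = 10^2 = 100
3x = 100 - 88 = 12
x = 4
Check: sqrt(3*4 + 88) = sqrt(100) = 10 ✓

x = 4


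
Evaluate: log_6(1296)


We need the exponent such that 6^? = 1296
6^4 = 1296
Therefore log_6(1296) = 4

4


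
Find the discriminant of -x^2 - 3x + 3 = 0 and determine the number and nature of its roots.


For ax^2 + bx + c = 0, discriminant D = b^2 - 4ac
Here a = -1, b = -3, c = 3
D = (-3)^2 - 4(-1)(3) = 9 + 12 = 21

D = 21 > 0 but not a perfect square
The equation has 2 distinct real irrational roots.

Discriminant = 21, 2 distinct real irrational roots


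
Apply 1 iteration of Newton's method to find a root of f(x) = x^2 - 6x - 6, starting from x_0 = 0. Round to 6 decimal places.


Newton's method: x_(n+1) = x_n - f(x_n)/f'(x_n)
f(x) = x^2 - 6x - 6
f'(x) = 2x - 6

Iteration 1:
  f(0.000000) = -6.000000
  f'(0.000000) = -6.000000
  x_1 = 0.000000 - (-6.000000)/(-6.000000) = -1.000000

x_1 = -1.000000


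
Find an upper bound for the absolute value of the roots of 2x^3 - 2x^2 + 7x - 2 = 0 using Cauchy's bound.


Cauchy's bound: all roots r satisfy |r| <= 1 + max(|a_i/a_n|) for i = 0,...,n-1
where a_n is the leading coefficient.

Coefficients: [2, -2, 7, -2]
Leading coefficient a_n = 2
Ratios |a_i/a_n|: 1, 7/2, 1
Maximum ratio: 7/2
Cauchy's bound: |r| <= 1 + 7/2 = 9/2

Upper bound = 9/2


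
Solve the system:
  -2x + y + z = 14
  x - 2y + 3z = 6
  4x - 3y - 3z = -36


Using Cramer's rule. Expand each determinant along the first row.
D  = (-2)*[(-2)*(-3) - 3*(-3)] - 1*[1*(-3) - 3*4] + 1*[1*(-3) - (-2)*4]
  = (-2)*(15) - 1*(-15) + 1*(5) = -10
Dx = 14*[(-2)*(-3) - 3*(-3)] - 1*[6*(-3) - 3*(-36)] + 1*[6*(-3) - (-2)*(-36)]
  = 14*(15) - 1*(90) + 1*(-90) = 30
Dy = (-2)*[6*(-3) - 3*(-36)] - 14*[1*(-3) - 3*4] + 1*[1*(-36) - 6*4]
  = (-2)*(90) - 14*(-15) + 1*(-60) = -30
Dz = (-2)*[(-2)*(-36) - 6*(-3)] - 1*[1*(-36) - 6*4] + 14*[1*(-3) - (-2)*4]
  = (-2)*(90) - 1*(-60) + 14*(5) = -50
x = Dx/D = 30/-10 = -3, y = Dy/D = -30/-10 = 3, z = Dz/D = -50/-10 = 5
Check eq1: (-2)(-3) + (1)(3) + (1)(5) = 14 = 14 ✓
Check eq2: (1)(-3) + (-2)(3) + (3)(5) = 6 = 6 ✓
Check eq3: (4)(-3) + (-3)(3) + (-3)(5) = -36 = -36 ✓

x = -3, y = 3, z = 5


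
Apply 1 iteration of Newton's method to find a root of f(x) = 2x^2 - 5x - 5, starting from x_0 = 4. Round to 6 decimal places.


Newton's method: x_(n+1) = x_n - f(x_n)/f'(x_n)
f(x) = 2x^2 - 5x - 5
f'(x) = 4x - 5

Iteration 1:
  f(4.000000) = 7.000000
  f'(4.000000) = 11.000000
  x_1 = 4.000000 - (7.000000)/(11.000000) = 3.363636

x_1 = 3.363636


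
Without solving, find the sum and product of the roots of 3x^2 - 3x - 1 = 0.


By Vieta's formulas for ax^2 + bx + c = 0:
  Sum of roots = -b/a
  Product of roots = c/a

Here a = 3, b = -3, c = -1
Sum = -(-3)/3 = 1
Product = -1/3 = -1/3

Sum = 1, Product = -1/3


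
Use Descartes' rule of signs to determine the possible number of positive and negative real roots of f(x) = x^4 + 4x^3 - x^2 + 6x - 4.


Descartes' rule of signs:

For positive roots, count sign changes in f(x) = x^4 + 4x^3 - x^2 + 6x - 4:
Signs of coefficients: +, +, -, +, -
Number of sign changes: 3
Possible positive real roots: 3, 1

For negative roots, examine f(-x) = x^4 - 4x^3 - x^2 - 6x - 4:
Signs of coefficients: +, -, -, -, -
Number of sign changes: 1
Possible negative real roots: 1

Positive roots: 3 or 1; Negative roots: 1


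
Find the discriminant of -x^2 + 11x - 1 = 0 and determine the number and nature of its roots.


For ax^2 + bx + c = 0, discriminant D = b^2 - 4ac
Here a = -1, b = 11, c = -1
D = (11)^2 - 4(-1)(-1) = 121 - 4 = 117

D = 117 > 0 but not a perfect square
The equation has 2 distinct real irrational roots.

Discriminant = 117, 2 distinct real irrational roots


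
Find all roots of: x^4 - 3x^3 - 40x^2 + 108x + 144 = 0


Let p(x) = x^4 - 3x^3 - 40x^2 + 108x + 144. By the rational root theorem (leading coefficient 1), any rational root is an integer divisor of 144: try ±1, ±2, ... in turn.
Test x = 1: value = 210 ≠ 0.
Test x = -1: value = 0 ✓, so (x + 1) is a factor.
Synthetic division by (x + 1): bring down 1; 1(-1) - 3 = -4; (-4)(-1) - 40 = -36; (-36)(-1) + 108 = 144; 144(-1) + 144 = 0 → quotient x^3 - 4x^2 - 36x + 144, remainder 0.
Continue with the quotient x^3 - 4x^2 - 36x + 144 (candidates must divide 144; re-test x = -1 first in case it repeats).
Test x = -1: value = 175 ≠ 0.
Test x = 2: value = 64 ≠ 0.
Test x = -2: value = 192 ≠ 0.
Test x = 3: value = 27 ≠ 0.
Test x = -3: value = 189 ≠ 0.
Test x = 4: value = 0 ✓, so (x - 4) is a factor.
Synthetic division by (x - 4): bring down 1; 1(4) - 4 = 0; 0(4) - 36 = -36; (-36)(4) + 144 = 0 → quotient x^2 - 36, remainder 0.
Solve the quadratic x^2 - 36 = 0: discriminant = 0^2 - 4(1)(-36) = 0 + 144 = 144.
sqrt(144) = 12, so x = (0 ± 12)/2: x = 6 or x = -6.
Collecting all roots found:

x = -6, x = -1, x = 4, x = 6


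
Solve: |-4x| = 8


An absolute value equation |expr| = 8 gives two cases:
Case 1: -4x = 8
  -4x = 8, so x = -2
Case 2: -4x = -8
  -4x = -8, so x = 2

x = -2, x = 2


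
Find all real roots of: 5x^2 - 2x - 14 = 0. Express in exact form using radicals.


Using the quadratic formula: x = (-b ± sqrt(b^2 - 4ac)) / (2a)
Here a = 5, b = -2, c = -14
Discriminant = b^2 - 4ac = (-2)^2 - 4(5)(-14) = 4 + 280 = 284
Since discriminant = 284 > 0, there are two real roots.
x = (2 ± 2*sqrt(71)) / 10
Simplifying: x = (1 ± sqrt(71)) / 5
Numerically: x ≈ 1.8852 or x ≈ -1.4852

x = (1 + sqrt(71)) / 5 or x = (1 - sqrt(71)) / 5


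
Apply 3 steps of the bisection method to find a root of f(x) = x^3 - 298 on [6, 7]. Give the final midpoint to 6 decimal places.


f(x) = x^3 - 298
f(6) = -82 < 0
f(7) = 45 > 0

Step 1: midpoint = (6.000000 + 7.000000)/2 = 6.500000
  f(6.500000) = -23.375000
  f(mid) < 0, so root is in [6.500000, 7.000000]

Step 2: midpoint = (6.500000 + 7.000000)/2 = 6.750000
  f(6.750000) = 9.546875
  f(mid) > 0, so root is in [6.500000, 6.750000]

Step 3: midpoint = (6.500000 + 6.750000)/2 = 6.625000
  f(6.625000) = -7.224609
  f(mid) < 0, so root is in [6.625000, 6.750000]

midpoint = 6.625000
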